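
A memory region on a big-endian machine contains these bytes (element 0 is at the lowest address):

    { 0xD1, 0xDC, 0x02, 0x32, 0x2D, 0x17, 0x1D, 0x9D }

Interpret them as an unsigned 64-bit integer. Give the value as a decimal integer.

15121964063331392925

Big-endian: lowest address holds the most-significant byte.
The bytes are already most-significant first: 0xD1DC02322D171D9D.
0xD1DC02322D171D9D = 15121964063331392925.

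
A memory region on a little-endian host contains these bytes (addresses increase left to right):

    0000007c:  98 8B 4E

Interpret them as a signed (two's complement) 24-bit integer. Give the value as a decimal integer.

5147544

Little-endian stores the least-significant byte at the lowest address.
Reassemble most-significant byte first: 4E 8B 98 → 0x4E8B98.
0x4E8B98 = 5147544.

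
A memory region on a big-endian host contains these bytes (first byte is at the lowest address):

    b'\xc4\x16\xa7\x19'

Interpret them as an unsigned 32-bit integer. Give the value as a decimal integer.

In big-endian order the high byte comes first in memory.
The bytes are already most-significant first: 0xC416A719.
0xC416A719 = 3289818905.

3289818905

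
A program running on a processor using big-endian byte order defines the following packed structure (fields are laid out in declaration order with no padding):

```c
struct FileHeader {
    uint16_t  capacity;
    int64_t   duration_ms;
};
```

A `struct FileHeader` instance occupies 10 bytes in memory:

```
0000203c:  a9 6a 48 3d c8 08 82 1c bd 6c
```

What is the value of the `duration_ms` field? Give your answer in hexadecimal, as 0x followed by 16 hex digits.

0x483DC808821CBD6C

`duration_ms` follows `capacity` (2 bytes), so it starts at byte offset 2 and occupies 8 bytes.
Bytes at offsets 2..9: 48 3D C8 08 82 1C BD 6C.
In big-endian order the high byte comes first in memory.
The bytes are already most-significant first: 0x483DC808821CBD6C.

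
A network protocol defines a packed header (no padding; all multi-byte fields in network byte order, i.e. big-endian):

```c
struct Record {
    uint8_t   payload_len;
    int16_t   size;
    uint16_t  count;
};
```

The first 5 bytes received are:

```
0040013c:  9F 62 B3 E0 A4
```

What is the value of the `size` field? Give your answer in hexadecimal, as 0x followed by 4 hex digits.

`size` follows `payload_len` (1 byte), so it starts at byte offset 1 and occupies 2 bytes.
Bytes at offsets 1..2: 62 B3.
In big-endian order the high byte comes first in memory.
The bytes are already most-significant first: 0x62B3.

0x62B3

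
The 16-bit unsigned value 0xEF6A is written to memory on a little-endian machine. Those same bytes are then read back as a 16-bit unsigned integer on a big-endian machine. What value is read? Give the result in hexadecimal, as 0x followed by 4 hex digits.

0x6AEF

Stored little-endian, the bytes at ascending addresses are 6A EF.
Read back as big-endian, the last byte is least significant, giving 0x6AEF.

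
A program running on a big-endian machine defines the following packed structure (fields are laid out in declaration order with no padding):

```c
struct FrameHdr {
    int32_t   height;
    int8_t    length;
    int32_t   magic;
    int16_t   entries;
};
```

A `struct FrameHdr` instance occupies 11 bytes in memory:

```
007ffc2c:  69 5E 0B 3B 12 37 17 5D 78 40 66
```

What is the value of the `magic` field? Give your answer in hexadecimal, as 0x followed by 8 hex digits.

`magic` follows `height` (4 B), `length` (1 B), so it starts at offset 4 + 1 = 5 and occupies 4 bytes.
Bytes at offsets 5..8: 37 17 5D 78.
Big-endian: lowest address holds the most-significant byte.
The bytes are already most-significant first: 0x37175D78.

0x37175D78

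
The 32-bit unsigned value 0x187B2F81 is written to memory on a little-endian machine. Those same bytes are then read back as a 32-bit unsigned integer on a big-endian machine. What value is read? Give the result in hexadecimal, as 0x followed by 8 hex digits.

Stored little-endian, the bytes at ascending addresses are 81 2F 7B 18.
Read back as big-endian, the last byte is least significant, giving 0x812F7B18.

0x812F7B18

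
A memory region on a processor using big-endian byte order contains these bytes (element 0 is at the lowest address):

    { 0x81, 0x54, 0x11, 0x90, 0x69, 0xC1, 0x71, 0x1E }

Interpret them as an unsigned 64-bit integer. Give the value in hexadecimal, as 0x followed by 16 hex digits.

In big-endian order the high byte comes first in memory.
The bytes are already most-significant first: 0x8154119069C1711E.

0x8154119069C1711E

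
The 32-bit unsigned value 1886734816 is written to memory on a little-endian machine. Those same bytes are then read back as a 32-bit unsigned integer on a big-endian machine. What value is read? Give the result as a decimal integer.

1886734816 in 32-bit hexadecimal is 0x707549E0.
Stored little-endian, the bytes at ascending addresses are E0 49 75 70.
Read back as big-endian, the last byte is least significant, giving 0xE0497570.
0xE0497570 = 3762910576.

3762910576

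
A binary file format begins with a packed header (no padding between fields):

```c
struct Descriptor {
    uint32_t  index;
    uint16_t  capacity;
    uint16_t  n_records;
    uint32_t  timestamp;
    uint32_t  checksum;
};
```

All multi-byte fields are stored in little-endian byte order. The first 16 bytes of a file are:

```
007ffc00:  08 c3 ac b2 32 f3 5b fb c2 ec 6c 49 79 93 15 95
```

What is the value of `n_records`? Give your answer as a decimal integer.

`n_records` follows `index` (4 B), `capacity` (2 B), so it starts at offset 4 + 2 = 6 and occupies 2 bytes.
Bytes at offsets 6..7: 5B FB.
Little-endian: lowest address holds the least-significant byte.
Reassemble most-significant byte first: FB 5B → 0xFB5B.
0xFB5B = 64347.

64347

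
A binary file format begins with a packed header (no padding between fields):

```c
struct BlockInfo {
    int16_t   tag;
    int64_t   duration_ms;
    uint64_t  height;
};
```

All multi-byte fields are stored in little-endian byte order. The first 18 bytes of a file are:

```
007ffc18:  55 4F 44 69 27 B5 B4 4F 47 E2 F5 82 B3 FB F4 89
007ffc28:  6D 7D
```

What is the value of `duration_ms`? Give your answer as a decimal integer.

`duration_ms` follows `tag` (2 bytes), so it starts at byte offset 2 and occupies 8 bytes.
Bytes at offsets 2..9: 44 69 27 B5 B4 4F 47 E2.
Little-endian: lowest address holds the least-significant byte.
Reassemble most-significant byte first: E2 47 4F B4 B5 27 69 44 → 0xE2474FB4B5276944.
Top bit is set, so as a signed 64-bit value this is 0xE2474FB4B5276944 − 2^64 = -2141655460239414972.

-2141655460239414972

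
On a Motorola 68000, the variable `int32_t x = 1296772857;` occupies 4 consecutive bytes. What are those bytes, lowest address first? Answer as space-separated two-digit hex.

1296772857 in hexadecimal, padded to 32 bits, is 0x4D4B2EF9.
Split into bytes (most-significant first): 4D 4B 2E F9.
Big-endian stores the most-significant byte at the lowest address.
So the memory order matches the most-significant-first order: 4D 4B 2E F9.

4D 4B 2E F9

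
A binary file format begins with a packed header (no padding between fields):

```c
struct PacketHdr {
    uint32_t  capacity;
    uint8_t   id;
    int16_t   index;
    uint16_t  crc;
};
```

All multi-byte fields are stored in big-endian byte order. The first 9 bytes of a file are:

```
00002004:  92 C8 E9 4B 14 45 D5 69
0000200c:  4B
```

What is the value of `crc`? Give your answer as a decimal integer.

`crc` follows `capacity` (4 B), `id` (1 B), `index` (2 B), so it starts at offset 4 + 1 + 2 = 7 and occupies 2 bytes.
Bytes at offsets 7..8: 69 4B.
Big-endian stores the most-significant byte at the lowest address.
The bytes are already most-significant first: 0x694B.
0x694B = 26955.

26955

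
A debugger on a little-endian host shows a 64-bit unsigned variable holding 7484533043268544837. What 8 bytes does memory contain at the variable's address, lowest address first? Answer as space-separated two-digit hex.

7484533043268544837 in hexadecimal, padded to 64 bits, is 0x67DE6725E9B1E945.
Split into bytes (most-significant first): 67 DE 67 25 E9 B1 E9 45.
In little-endian order the low byte comes first in memory.
So at ascending addresses the bytes are 45 E9 B1 E9 25 67 DE 67.

45 E9 B1 E9 25 67 DE 67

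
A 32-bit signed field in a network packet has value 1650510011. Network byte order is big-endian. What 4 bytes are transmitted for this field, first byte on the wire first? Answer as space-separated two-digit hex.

62 60 C8 BB

1650510011 in hexadecimal, padded to 32 bits, is 0x6260C8BB.
Split into bytes (most-significant first): 62 60 C8 BB.
Big-endian: lowest address holds the most-significant byte.
So the memory order matches the most-significant-first order: 62 60 C8 BB.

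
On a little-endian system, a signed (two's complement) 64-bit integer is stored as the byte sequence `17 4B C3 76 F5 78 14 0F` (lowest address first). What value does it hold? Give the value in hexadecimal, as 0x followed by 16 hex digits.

0x0F1478F576C34B17

In little-endian order the low byte comes first in memory.
Reassemble most-significant byte first: 0F 14 78 F5 76 C3 4B 17 → 0x0F1478F576C34B17.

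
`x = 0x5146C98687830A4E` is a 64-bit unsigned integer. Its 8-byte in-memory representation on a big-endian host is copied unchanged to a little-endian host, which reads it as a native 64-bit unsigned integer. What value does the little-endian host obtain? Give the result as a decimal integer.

Stored big-endian, the bytes at ascending addresses are 51 46 C9 86 87 83 0A 4E.
Read back as little-endian, the first byte is least significant, giving 0x4E0A838786C94651.
0x4E0A838786C94651 = 5623451702830646865.

5623451702830646865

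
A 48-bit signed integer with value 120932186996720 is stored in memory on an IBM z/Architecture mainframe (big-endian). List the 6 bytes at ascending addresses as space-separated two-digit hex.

120932186996720 in hexadecimal, padded to 48 bits, is 0x6DFCB80C3FF0.
Split into bytes (most-significant first): 6D FC B8 0C 3F F0.
In big-endian order the high byte comes first in memory.
So the memory order matches the most-significant-first order: 6D FC B8 0C 3F F0.

6D FC B8 0C 3F F0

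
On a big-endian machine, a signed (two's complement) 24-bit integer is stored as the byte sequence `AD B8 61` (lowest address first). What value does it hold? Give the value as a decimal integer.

In big-endian order the high byte comes first in memory.
The bytes are already most-significant first: 0xADB861.
Top bit is set, so as a signed 24-bit value this is 0xADB861 − 2^24 = -5392287.

-5392287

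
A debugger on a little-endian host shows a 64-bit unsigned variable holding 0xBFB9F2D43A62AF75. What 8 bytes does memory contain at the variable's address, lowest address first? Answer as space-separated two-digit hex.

Split into bytes (most-significant first): BF B9 F2 D4 3A 62 AF 75.
Little-endian: lowest address holds the least-significant byte.
So at ascending addresses the bytes are 75 AF 62 3A D4 F2 B9 BF.

75 AF 62 3A D4 F2 B9 BF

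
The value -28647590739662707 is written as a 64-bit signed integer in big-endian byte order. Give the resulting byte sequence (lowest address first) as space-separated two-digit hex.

Two's complement of -28647590739662707 in 64 bits: 28647590739662707 = 0x0065C6D4FDB55773; invert → 0xFF9A392B024AA88C; add 1 → 0xFF9A392B024AA88D.
Split into bytes (most-significant first): FF 9A 39 2B 02 4A A8 8D.
Big-endian stores the most-significant byte at the lowest address.
So the memory order matches the most-significant-first order: FF 9A 39 2B 02 4A A8 8D.

FF 9A 39 2B 02 4A A8 8D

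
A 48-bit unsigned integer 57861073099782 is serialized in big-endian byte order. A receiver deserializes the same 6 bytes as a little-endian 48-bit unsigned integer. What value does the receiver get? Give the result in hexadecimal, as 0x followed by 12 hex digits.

0x065CB5D49F34

57861073099782 in 48-bit hexadecimal is 0x349FD4B55C06.
Stored big-endian, the bytes at ascending addresses are 34 9F D4 B5 5C 06.
Read back as little-endian, the first byte is least significant, giving 0x065CB5D49F34.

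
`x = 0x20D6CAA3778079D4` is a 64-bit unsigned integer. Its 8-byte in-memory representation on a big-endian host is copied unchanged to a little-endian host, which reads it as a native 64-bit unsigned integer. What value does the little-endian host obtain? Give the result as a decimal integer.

15310409659560154656

Stored big-endian, the bytes at ascending addresses are 20 D6 CA A3 77 80 79 D4.
Read back as little-endian, the first byte is least significant, giving 0xD4798077A3CAD620.
0xD4798077A3CAD620 = 15310409659560154656.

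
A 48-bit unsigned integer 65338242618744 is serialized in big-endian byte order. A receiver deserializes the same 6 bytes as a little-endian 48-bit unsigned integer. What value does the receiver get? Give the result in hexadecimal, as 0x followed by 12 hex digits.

0x78D5BDBE6C3B

65338242618744 in 48-bit hexadecimal is 0x3B6CBEBDD578.
Stored big-endian, the bytes at ascending addresses are 3B 6C BE BD D5 78.
Read back as little-endian, the first byte is least significant, giving 0x78D5BDBE6C3B.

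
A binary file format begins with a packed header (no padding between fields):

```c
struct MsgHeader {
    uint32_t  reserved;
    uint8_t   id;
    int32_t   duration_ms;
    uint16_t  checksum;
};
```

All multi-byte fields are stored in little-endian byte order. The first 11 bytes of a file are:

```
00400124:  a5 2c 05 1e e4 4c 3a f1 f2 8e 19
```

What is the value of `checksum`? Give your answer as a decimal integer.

`checksum` follows `reserved` (4 B), `id` (1 B), `duration_ms` (4 B), so it starts at offset 4 + 1 + 4 = 9 and occupies 2 bytes.
Bytes at offsets 9..10: 8E 19.
In little-endian order the low byte comes first in memory.
Reassemble most-significant byte first: 19 8E → 0x198E.
0x198E = 6542.

6542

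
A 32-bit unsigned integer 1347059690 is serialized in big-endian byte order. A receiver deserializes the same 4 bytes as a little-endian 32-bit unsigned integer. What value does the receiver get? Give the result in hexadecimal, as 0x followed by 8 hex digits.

0xEA7F4A50

1347059690 in 32-bit hexadecimal is 0x504A7FEA.
Stored big-endian, the bytes at ascending addresses are 50 4A 7F EA.
Read back as little-endian, the first byte is least significant, giving 0xEA7F4A50.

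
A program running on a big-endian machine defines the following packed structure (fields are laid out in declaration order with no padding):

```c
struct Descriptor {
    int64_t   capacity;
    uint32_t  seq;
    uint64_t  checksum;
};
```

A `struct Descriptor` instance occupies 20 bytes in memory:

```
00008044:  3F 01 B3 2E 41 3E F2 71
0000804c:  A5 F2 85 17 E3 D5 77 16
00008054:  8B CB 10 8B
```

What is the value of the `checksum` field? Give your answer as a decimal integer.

`checksum` follows `capacity` (8 B), `seq` (4 B), so it starts at offset 8 + 4 = 12 and occupies 8 bytes.
Bytes at offsets 12..19: E3 D5 77 16 8B CB 10 8B.
Big-endian stores the most-significant byte at the lowest address.
The bytes are already most-significant first: 0xE3D577168BCB108B.
0xE3D577168BCB108B = 16417158955367338123.

16417158955367338123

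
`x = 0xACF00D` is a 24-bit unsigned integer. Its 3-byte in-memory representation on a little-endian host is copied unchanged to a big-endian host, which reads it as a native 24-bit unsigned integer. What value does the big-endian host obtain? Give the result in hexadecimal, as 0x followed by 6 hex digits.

Stored little-endian, the bytes at ascending addresses are 0D F0 AC.
Read back as big-endian, the last byte is least significant, giving 0x0DF0AC.

0x0DF0AC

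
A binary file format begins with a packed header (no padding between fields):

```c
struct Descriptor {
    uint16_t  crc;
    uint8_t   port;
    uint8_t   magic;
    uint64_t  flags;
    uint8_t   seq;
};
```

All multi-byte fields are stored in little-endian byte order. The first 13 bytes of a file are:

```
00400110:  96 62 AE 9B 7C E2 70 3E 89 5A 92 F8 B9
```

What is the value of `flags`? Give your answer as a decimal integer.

17911478213510488700

`flags` follows `crc` (2 B), `port` (1 B), `magic` (1 B), so it starts at offset 2 + 1 + 1 = 4 and occupies 8 bytes.
Bytes at offsets 4..11: 7C E2 70 3E 89 5A 92 F8.
Little-endian: lowest address holds the least-significant byte.
Reassemble most-significant byte first: F8 92 5A 89 3E 70 E2 7C → 0xF8925A893E70E27C.
0xF8925A893E70E27C = 17911478213510488700.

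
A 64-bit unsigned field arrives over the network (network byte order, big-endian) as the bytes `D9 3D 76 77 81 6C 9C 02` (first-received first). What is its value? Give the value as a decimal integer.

15653798135454276610

Big-endian: lowest address holds the most-significant byte.
The bytes are already most-significant first: 0xD93D7677816C9C02.
0xD93D7677816C9C02 = 15653798135454276610.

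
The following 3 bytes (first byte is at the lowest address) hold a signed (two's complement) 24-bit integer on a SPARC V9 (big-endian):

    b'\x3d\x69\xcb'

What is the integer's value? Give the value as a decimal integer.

4024779

Big-endian: lowest address holds the most-significant byte.
The bytes are already most-significant first: 0x3D69CB.
0x3D69CB = 4024779.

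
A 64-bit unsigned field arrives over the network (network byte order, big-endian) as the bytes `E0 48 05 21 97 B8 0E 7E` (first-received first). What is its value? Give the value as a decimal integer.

Big-endian stores the most-significant byte at the lowest address.
The bytes are already most-significant first: 0xE048052197B80E7E.
0xE048052197B80E7E = 16161172904656506494.

16161172904656506494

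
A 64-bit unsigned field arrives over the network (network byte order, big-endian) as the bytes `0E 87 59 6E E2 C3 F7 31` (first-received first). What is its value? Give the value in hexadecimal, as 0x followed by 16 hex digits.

0x0E87596EE2C3F731

Big-endian stores the most-significant byte at the lowest address.
The bytes are already most-significant first: 0x0E87596EE2C3F731.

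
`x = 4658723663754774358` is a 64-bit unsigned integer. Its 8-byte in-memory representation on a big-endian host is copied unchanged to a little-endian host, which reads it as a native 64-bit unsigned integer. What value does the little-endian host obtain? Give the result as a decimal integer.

6217165669312276288

4658723663754774358 in 64-bit hexadecimal is 0x40A71C7D3CCF4756.
Stored big-endian, the bytes at ascending addresses are 40 A7 1C 7D 3C CF 47 56.
Read back as little-endian, the first byte is least significant, giving 0x5647CF3C7D1CA740.
0x5647CF3C7D1CA740 = 6217165669312276288.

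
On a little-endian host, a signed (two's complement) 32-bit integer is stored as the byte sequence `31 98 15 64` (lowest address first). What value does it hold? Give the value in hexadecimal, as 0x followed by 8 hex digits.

0x64159831

Little-endian: lowest address holds the least-significant byte.
Reassemble most-significant byte first: 64 15 98 31 → 0x64159831.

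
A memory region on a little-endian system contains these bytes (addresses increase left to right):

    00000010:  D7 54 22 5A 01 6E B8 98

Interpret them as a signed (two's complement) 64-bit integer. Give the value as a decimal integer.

-7442077432143522601

Little-endian: lowest address holds the least-significant byte.
Reassemble most-significant byte first: 98 B8 6E 01 5A 22 54 D7 → 0x98B86E015A2254D7.
Top bit is set, so as a signed 64-bit value this is 0x98B86E015A2254D7 − 2^64 = -7442077432143522601.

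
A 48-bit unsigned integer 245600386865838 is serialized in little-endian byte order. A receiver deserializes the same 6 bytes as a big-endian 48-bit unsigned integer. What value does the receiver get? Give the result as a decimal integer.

245600386865838 in 48-bit hexadecimal is 0xDF5F4BD0DAAE.
Stored little-endian, the bytes at ascending addresses are AE DA D0 4B 5F DF.
Read back as big-endian, the last byte is least significant, giving 0xAEDAD04B5FDF.
0xAEDAD04B5FDF = 192254820704223.

192254820704223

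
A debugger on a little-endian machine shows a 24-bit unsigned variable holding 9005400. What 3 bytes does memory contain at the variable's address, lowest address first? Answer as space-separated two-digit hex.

9005400 in hexadecimal, padded to 24 bits, is 0x896958.
Split into bytes (most-significant first): 89 69 58.
Little-endian: lowest address holds the least-significant byte.
So at ascending addresses the bytes are 58 69 89.

58 69 89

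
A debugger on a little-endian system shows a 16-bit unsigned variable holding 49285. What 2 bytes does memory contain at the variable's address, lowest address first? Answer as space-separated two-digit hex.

49285 in hexadecimal, padded to 16 bits, is 0xC085.
Split into bytes (most-significant first): C0 85.
Little-endian stores the least-significant byte at the lowest address.
So at ascending addresses the bytes are 85 C0.

85 C0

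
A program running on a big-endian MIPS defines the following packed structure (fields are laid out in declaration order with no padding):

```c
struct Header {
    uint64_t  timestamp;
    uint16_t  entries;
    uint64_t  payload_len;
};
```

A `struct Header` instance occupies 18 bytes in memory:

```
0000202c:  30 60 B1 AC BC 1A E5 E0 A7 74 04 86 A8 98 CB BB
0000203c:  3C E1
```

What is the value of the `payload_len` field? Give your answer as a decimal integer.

`payload_len` follows `timestamp` (8 B), `entries` (2 B), so it starts at offset 8 + 2 = 10 and occupies 8 bytes.
Bytes at offsets 10..17: 04 86 A8 98 CB BB 3C E1.
In big-endian order the high byte comes first in memory.
The bytes are already most-significant first: 0x0486A898CBBB3CE1.
0x0486A898CBBB3CE1 = 326133397237480673.

326133397237480673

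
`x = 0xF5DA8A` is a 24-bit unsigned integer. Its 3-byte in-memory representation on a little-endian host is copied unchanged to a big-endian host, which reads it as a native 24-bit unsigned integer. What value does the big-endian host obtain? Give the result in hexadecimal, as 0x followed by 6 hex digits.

Stored little-endian, the bytes at ascending addresses are 8A DA F5.
Read back as big-endian, the last byte is least significant, giving 0x8ADAF5.

0x8ADAF5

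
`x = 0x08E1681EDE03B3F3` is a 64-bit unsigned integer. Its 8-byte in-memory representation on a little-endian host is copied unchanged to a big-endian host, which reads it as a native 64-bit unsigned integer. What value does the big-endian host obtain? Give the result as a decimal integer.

Stored little-endian, the bytes at ascending addresses are F3 B3 03 DE 1E 68 E1 08.
Read back as big-endian, the last byte is least significant, giving 0xF3B303DE1E68E108.
0xF3B303DE1E68E108 = 17560383624575508744.

17560383624575508744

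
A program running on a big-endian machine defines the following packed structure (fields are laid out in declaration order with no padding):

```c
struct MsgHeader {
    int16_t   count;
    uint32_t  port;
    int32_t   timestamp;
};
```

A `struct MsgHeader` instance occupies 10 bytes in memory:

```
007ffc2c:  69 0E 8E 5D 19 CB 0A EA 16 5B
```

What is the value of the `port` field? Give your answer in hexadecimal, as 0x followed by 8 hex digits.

`port` follows `count` (2 bytes), so it starts at byte offset 2 and occupies 4 bytes.
Bytes at offsets 2..5: 8E 5D 19 CB.
Big-endian stores the most-significant byte at the lowest address.
The bytes are already most-significant first: 0x8E5D19CB.

0x8E5D19CB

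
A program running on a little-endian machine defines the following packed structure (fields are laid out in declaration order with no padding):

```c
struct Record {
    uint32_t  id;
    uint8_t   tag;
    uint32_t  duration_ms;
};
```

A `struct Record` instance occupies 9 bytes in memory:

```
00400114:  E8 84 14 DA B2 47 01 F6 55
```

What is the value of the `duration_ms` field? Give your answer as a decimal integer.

1442185543

`duration_ms` follows `id` (4 B), `tag` (1 B), so it starts at offset 4 + 1 = 5 and occupies 4 bytes.
Bytes at offsets 5..8: 47 01 F6 55.
In little-endian order the low byte comes first in memory.
Reassemble most-significant byte first: 55 F6 01 47 → 0x55F60147.
0x55F60147 = 1442185543.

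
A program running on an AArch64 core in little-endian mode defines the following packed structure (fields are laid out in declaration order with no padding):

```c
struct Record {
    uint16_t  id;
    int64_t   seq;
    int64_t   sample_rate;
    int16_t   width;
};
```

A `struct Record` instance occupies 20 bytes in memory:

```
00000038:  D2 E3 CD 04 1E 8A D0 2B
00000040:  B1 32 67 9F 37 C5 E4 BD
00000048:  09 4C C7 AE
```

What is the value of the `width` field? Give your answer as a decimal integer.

-20793

`width` follows `id` (2 B), `seq` (8 B), `sample_rate` (8 B), so it starts at offset 2 + 8 + 8 = 18 and occupies 2 bytes.
Bytes at offsets 18..19: C7 AE.
Little-endian stores the least-significant byte at the lowest address.
Reassemble most-significant byte first: AE C7 → 0xAEC7.
Top bit is set, so as a signed 16-bit value this is 0xAEC7 − 2^16 = -20793.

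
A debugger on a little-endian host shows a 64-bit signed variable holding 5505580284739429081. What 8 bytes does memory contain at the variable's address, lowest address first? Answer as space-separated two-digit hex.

D9 A2 49 62 19 C0 67 4C

5505580284739429081 in hexadecimal, padded to 64 bits, is 0x4C67C0196249A2D9.
Split into bytes (most-significant first): 4C 67 C0 19 62 49 A2 D9.
Little-endian stores the least-significant byte at the lowest address.
So at ascending addresses the bytes are D9 A2 49 62 19 C0 67 4C.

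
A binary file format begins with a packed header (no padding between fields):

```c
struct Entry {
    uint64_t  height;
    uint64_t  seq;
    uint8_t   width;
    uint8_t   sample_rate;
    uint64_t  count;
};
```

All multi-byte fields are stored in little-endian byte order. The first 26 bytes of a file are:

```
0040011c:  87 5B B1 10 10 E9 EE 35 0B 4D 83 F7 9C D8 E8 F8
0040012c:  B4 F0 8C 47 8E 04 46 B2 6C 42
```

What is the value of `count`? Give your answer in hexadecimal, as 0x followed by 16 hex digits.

0x426CB246048E478C

`count` follows `height` (8 B), `seq` (8 B), `width` (1 B), `sample_rate` (1 B), so it starts at offset 8 + 8 + 1 + 1 = 18 and occupies 8 bytes.
Bytes at offsets 18..25: 8C 47 8E 04 46 B2 6C 42.
Little-endian: lowest address holds the least-significant byte.
Reassemble most-significant byte first: 42 6C B2 46 04 8E 47 8C → 0x426CB246048E478C.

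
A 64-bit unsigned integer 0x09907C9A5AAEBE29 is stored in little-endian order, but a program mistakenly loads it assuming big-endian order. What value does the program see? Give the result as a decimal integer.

Stored little-endian, the bytes at ascending addresses are 29 BE AE 5A 9A 7C 90 09.
Read back as big-endian, the last byte is least significant, giving 0x29BEAE5A9A7C9009.
0x29BEAE5A9A7C9009 = 3008033305292214281.

3008033305292214281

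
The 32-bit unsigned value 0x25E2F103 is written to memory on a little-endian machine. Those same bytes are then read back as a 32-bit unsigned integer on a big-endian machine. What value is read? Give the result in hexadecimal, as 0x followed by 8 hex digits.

Stored little-endian, the bytes at ascending addresses are 03 F1 E2 25.
Read back as big-endian, the last byte is least significant, giving 0x03F1E225.

0x03F1E225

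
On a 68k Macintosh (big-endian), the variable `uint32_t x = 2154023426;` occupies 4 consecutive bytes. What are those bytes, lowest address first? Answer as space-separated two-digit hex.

80 63 CA 02

2154023426 in hexadecimal, padded to 32 bits, is 0x8063CA02.
Split into bytes (most-significant first): 80 63 CA 02.
In big-endian order the high byte comes first in memory.
So the memory order matches the most-significant-first order: 80 63 CA 02.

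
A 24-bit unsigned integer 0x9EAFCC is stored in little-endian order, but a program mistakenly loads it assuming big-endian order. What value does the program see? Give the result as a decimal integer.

Stored little-endian, the bytes at ascending addresses are CC AF 9E.
Read back as big-endian, the last byte is least significant, giving 0xCCAF9E.
0xCCAF9E = 13414302.

13414302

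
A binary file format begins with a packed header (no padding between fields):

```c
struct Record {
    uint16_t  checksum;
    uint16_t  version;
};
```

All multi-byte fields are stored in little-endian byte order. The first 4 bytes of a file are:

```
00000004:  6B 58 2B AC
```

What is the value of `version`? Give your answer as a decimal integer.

44075

`version` follows `checksum` (2 bytes), so it starts at byte offset 2 and occupies 2 bytes.
Bytes at offsets 2..3: 2B AC.
Little-endian: lowest address holds the least-significant byte.
Reassemble most-significant byte first: AC 2B → 0xAC2B.
0xAC2B = 44075.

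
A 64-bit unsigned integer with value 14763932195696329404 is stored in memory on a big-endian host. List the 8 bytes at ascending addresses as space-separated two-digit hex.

14763932195696329404 in hexadecimal, padded to 64 bits, is 0xCCE4061BFC6EC2BC.
Split into bytes (most-significant first): CC E4 06 1B FC 6E C2 BC.
Big-endian: lowest address holds the most-significant byte.
So the memory order matches the most-significant-first order: CC E4 06 1B FC 6E C2 BC.

CC E4 06 1B FC 6E C2 BC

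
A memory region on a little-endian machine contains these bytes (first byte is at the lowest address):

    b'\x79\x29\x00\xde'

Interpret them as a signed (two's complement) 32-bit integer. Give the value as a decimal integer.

In little-endian order the low byte comes first in memory.
Reassemble most-significant byte first: DE 00 29 79 → 0xDE002979.
Top bit is set, so as a signed 32-bit value this is 0xDE002979 − 2^32 = -570414727.

-570414727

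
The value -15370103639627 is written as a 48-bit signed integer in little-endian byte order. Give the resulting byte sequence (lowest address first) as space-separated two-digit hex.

Two's complement of -15370103639627 in 48 bits: 15370103639627 = 0x0DFAA1914E4B; invert → 0xF2055E6EB1B4; add 1 → 0xF2055E6EB1B5.
Split into bytes (most-significant first): F2 05 5E 6E B1 B5.
Little-endian: lowest address holds the least-significant byte.
So at ascending addresses the bytes are B5 B1 6E 5E 05 F2.

B5 B1 6E 5E 05 F2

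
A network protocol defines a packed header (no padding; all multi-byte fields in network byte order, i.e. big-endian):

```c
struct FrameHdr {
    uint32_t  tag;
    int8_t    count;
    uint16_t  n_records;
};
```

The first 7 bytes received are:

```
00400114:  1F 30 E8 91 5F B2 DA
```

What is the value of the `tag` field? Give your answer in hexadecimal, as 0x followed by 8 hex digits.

`tag` is the first field, at byte offset 0, occupying 4 bytes.
Bytes at offsets 0..3: 1F 30 E8 91.
Big-endian: lowest address holds the most-significant byte.
The bytes are already most-significant first: 0x1F30E891.

0x1F30E891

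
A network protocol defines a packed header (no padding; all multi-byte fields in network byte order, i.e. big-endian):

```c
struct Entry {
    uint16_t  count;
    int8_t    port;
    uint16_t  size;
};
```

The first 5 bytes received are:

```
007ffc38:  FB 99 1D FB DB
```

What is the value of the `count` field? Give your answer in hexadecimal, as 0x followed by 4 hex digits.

0xFB99

`count` is the first field, at byte offset 0, occupying 2 bytes.
Bytes at offsets 0..1: FB 99.
Big-endian stores the most-significant byte at the lowest address.
The bytes are already most-significant first: 0xFB99.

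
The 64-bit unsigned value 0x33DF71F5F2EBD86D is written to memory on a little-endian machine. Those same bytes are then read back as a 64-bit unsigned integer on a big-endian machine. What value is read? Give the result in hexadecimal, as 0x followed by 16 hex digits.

0x6DD8EBF2F571DF33

Stored little-endian, the bytes at ascending addresses are 6D D8 EB F2 F5 71 DF 33.
Read back as big-endian, the last byte is least significant, giving 0x6DD8EBF2F571DF33.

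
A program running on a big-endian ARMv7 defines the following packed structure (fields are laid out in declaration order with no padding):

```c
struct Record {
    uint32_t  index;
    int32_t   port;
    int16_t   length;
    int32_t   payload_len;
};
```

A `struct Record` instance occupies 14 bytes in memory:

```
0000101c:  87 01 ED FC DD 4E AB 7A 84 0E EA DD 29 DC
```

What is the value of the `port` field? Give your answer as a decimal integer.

`port` follows `index` (4 bytes), so it starts at byte offset 4 and occupies 4 bytes.
Bytes at offsets 4..7: DD 4E AB 7A.
Big-endian stores the most-significant byte at the lowest address.
The bytes are already most-significant first: 0xDD4EAB7A.
Top bit is set, so as a signed 32-bit value this is 0xDD4EAB7A − 2^32 = -582046854.

-582046854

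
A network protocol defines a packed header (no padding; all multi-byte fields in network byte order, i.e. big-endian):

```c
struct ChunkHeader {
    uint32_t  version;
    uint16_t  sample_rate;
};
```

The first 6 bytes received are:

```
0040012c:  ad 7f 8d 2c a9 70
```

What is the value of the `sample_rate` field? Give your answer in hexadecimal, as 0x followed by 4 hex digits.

0xA970

`sample_rate` follows `version` (4 bytes), so it starts at byte offset 4 and occupies 2 bytes.
Bytes at offsets 4..5: A9 70.
Big-endian: lowest address holds the most-significant byte.
The bytes are already most-significant first: 0xA970.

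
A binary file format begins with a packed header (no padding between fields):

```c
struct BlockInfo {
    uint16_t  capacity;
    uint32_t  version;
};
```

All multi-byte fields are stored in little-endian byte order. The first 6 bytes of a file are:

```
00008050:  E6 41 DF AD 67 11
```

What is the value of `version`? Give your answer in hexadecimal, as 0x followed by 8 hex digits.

`version` follows `capacity` (2 bytes), so it starts at byte offset 2 and occupies 4 bytes.
Bytes at offsets 2..5: DF AD 67 11.
Little-endian: lowest address holds the least-significant byte.
Reassemble most-significant byte first: 11 67 AD DF → 0x1167ADDF.

0x1167ADDF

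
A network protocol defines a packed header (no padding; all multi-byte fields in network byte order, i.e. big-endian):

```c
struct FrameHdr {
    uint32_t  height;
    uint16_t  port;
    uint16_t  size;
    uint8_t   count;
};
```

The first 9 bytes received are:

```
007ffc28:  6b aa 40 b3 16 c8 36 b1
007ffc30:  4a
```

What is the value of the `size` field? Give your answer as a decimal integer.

`size` follows `height` (4 B), `port` (2 B), so it starts at offset 4 + 2 = 6 and occupies 2 bytes.
Bytes at offsets 6..7: 36 B1.
In big-endian order the high byte comes first in memory.
The bytes are already most-significant first: 0x36B1.
0x36B1 = 14001.

14001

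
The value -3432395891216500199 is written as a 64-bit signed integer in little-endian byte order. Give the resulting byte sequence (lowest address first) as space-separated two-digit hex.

Two's complement of -3432395891216500199 in 64 bits: 3432395891216500199 = 0x2FA251E0A07845E7; invert → 0xD05DAE1F5F87BA18; add 1 → 0xD05DAE1F5F87BA19.
Split into bytes (most-significant first): D0 5D AE 1F 5F 87 BA 19.
Little-endian stores the least-significant byte at the lowest address.
So at ascending addresses the bytes are 19 BA 87 5F 1F AE 5D D0.

19 BA 87 5F 1F AE 5D D0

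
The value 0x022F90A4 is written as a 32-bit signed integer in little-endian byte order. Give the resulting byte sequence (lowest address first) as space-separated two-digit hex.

A4 90 2F 02

Split into bytes (most-significant first): 02 2F 90 A4.
Little-endian stores the least-significant byte at the lowest address.
So at ascending addresses the bytes are A4 90 2F 02.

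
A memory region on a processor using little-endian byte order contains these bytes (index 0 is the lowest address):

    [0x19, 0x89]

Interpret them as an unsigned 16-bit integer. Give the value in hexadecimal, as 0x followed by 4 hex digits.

Little-endian stores the least-significant byte at the lowest address.
Reassemble most-significant byte first: 89 19 → 0x8919.

0x8919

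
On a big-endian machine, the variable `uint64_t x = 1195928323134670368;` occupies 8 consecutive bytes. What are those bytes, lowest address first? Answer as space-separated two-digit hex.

1195928323134670368 in hexadecimal, padded to 64 bits, is 0x1098CA793D454620.
Split into bytes (most-significant first): 10 98 CA 79 3D 45 46 20.
Big-endian stores the most-significant byte at the lowest address.
So the memory order matches the most-significant-first order: 10 98 CA 79 3D 45 46 20.

10 98 CA 79 3D 45 46 20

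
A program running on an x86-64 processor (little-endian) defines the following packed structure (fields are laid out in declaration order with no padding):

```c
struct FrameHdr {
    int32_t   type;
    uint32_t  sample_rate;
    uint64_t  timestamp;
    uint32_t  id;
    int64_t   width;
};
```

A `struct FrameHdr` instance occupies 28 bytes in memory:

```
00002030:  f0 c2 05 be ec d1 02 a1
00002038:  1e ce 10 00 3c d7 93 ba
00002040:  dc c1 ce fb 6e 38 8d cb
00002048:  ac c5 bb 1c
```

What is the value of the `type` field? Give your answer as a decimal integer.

`type` is the first field, at byte offset 0, occupying 4 bytes.
Bytes at offsets 0..3: F0 C2 05 BE.
In little-endian order the low byte comes first in memory.
Reassemble most-significant byte first: BE 05 C2 F0 → 0xBE05C2F0.
Top bit is set, so as a signed 32-bit value this is 0xBE05C2F0 − 2^32 = -1106918672.

-1106918672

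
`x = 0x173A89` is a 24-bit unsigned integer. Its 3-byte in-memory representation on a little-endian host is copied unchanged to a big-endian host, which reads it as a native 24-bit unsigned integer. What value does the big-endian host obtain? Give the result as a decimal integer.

8993303

Stored little-endian, the bytes at ascending addresses are 89 3A 17.
Read back as big-endian, the last byte is least significant, giving 0x893A17.
0x893A17 = 8993303.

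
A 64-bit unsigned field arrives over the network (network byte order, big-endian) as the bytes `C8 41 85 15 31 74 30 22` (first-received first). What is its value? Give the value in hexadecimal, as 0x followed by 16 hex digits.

0xC841851531743022

Big-endian stores the most-significant byte at the lowest address.
The bytes are already most-significant first: 0xC841851531743022.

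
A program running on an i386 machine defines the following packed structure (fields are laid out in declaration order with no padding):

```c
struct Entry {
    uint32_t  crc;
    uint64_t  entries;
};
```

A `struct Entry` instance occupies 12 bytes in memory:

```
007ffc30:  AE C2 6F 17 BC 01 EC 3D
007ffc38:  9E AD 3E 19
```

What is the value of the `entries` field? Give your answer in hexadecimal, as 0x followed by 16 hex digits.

`entries` follows `crc` (4 bytes), so it starts at byte offset 4 and occupies 8 bytes.
Bytes at offsets 4..11: BC 01 EC 3D 9E AD 3E 19.
Little-endian stores the least-significant byte at the lowest address.
Reassemble most-significant byte first: 19 3E AD 9E 3D EC 01 BC → 0x193EAD9E3DEC01BC.

0x193EAD9E3DEC01BC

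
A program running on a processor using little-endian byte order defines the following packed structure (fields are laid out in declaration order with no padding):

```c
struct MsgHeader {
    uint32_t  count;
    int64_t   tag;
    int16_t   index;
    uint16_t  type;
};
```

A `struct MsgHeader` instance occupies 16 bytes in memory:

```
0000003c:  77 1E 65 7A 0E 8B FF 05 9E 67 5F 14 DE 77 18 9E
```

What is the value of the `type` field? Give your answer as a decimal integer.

40472

`type` follows `count` (4 B), `tag` (8 B), `index` (2 B), so it starts at offset 4 + 8 + 2 = 14 and occupies 2 bytes.
Bytes at offsets 14..15: 18 9E.
Little-endian: lowest address holds the least-significant byte.
Reassemble most-significant byte first: 9E 18 → 0x9E18.
0x9E18 = 40472.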